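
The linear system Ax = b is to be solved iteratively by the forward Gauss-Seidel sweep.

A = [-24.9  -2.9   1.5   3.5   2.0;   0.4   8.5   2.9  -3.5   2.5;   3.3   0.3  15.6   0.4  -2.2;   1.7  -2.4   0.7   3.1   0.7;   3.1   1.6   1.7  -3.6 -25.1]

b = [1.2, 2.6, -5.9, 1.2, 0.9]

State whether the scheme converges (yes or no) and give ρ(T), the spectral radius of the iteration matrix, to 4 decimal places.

yes, ρ = 0.3991

Diagonal D = diag(-24.9, 8.5, 15.6, 3.1, -25.1); L, U strict lower/upper.
T_GS = -(D+L)⁻¹U: row 0 first, T[0,1] = -(-2.9)/(-24.9) = -0.1165; later rows by forward substitution.
  T[0,:] = [+0.0000  -0.1165  +0.0602  +0.1406  +0.0803]
  T[1,:] = [+0.0000  +0.0055  -0.3440  +0.4052  -0.2979]
  T[2,:] = [+0.0000  +0.0245  -0.0061  -0.0632  +0.1298]
  T[3,:] = [+0.0000  +0.0626  -0.2980  +0.2508  -0.5298]
  T[4,:] = [+0.0000  -0.0213  +0.0278  +0.0029  +0.0757]
eigenvalue magnitudes: 0.3991, 0.0505, 0.0505, 0.0279, 0.0000.
ρ = 0.3991; 0.3991 < 1: convergent.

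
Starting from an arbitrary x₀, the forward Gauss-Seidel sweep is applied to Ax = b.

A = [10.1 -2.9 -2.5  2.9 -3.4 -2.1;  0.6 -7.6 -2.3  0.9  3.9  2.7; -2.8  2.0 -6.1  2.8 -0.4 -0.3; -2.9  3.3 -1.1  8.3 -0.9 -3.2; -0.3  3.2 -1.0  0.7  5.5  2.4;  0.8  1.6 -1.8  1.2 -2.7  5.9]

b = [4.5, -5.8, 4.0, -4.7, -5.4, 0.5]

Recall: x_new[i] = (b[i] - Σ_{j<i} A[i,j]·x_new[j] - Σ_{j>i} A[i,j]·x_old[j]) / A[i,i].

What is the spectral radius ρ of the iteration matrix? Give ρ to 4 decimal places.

0.8741

A = D + L + U where D = diag(10.1, -7.6, -6.1, 8.3, 5.5, 5.9).
Gauss-Seidel: T = -(D+L)⁻¹U, row 0 first, T[0,4] = -(-3.4)/(10.1) = +0.3366; later rows by forward substitution.
  T[0,:] = [+0.0000 +0.2871 +0.2475 -0.2871 +0.3366 +0.2079]
  T[1,:] = [+0.0000 +0.0227 -0.2831 +0.0958 +0.5397 +0.3717]
  T[2,:] = [+0.0000 -0.1244 -0.2064 +0.6222 -0.0431 -0.0228]
  T[3,:] = [+0.0000 +0.0748 +0.1717 -0.0559 +0.0057 +0.3074]
  T[4,:] = [+0.0000 -0.0297 +0.1188 +0.0489 -0.3042 -0.6845]
  T[5,:] = [+0.0000 -0.1118 -0.0003 +0.2365 -0.3456 -0.5117]
moduli |λ_i(T)| = 0.8741, 0.5773, 0.2799, 0.1299, 0.0140, 0.0000.
ρ = 0.8741; 0.8741 < 1 ⇒ converges.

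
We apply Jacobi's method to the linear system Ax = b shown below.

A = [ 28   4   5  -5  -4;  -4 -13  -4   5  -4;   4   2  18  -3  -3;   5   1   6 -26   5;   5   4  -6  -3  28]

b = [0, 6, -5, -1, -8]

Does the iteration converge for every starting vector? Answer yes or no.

Split A = D + L + U, D = diag(28, -13, 18, -26, 28).
Jacobi: T = -D⁻¹(L+U), T[1,4] = -(-4)/(-13) = -0.3077; T[1,1] = 0.
  T[0,:] = [+0.0000  -0.1429  -0.1786  +0.1786  +0.1429]
  T[1,:] = [-0.3077  +0.0000  -0.3077  +0.3846  -0.3077]
  T[2,:] = [-0.2222  -0.1111  +0.0000  +0.1667  +0.1667]
  T[3,:] = [+0.1923  +0.0385  +0.2308  +0.0000  +0.1923]
  T[4,:] = [-0.1786  -0.1429  +0.2143  +0.1071  +0.0000]
|λ(T)| sorted: 0.5697, 0.2892, 0.2892, 0.1988, 0.1985.
spectral radius ρ = 0.5697; 0.5697 < 1: convergent.

yes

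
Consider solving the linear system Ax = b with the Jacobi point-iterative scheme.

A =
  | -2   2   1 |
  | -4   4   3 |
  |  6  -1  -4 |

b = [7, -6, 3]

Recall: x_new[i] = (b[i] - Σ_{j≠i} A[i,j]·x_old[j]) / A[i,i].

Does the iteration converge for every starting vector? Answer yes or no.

Write A = D+L+U with D = diag(-2, 4, -4).
Jacobi: T = -D⁻¹(L+U), T[2,1] = -(-1)/(-4) = -0.2500; T[2,2] = 0.
  T[0,:] = [+0.0000, +1.0000, +0.5000]
  T[1,:] = [+1.0000, +0.0000, -0.7500]
  T[2,:] = [+1.5000, -0.2500, +0.0000]
|roots of det(T-λI)|: 1.6427, 0.8723, 0.8723.
ρ = 1.6427; 1.6427 > 1, so it fails to converge.

no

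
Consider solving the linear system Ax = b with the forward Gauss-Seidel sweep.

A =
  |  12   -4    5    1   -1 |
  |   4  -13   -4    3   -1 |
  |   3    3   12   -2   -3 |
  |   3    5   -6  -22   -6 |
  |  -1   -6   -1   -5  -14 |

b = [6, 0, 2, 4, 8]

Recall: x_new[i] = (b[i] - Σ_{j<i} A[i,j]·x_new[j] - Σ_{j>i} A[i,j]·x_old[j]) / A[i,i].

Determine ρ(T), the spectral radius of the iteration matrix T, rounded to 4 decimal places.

0.5449

Split A = D + L + U, D = diag(12, -13, 12, -22, -14).
Gauss-Seidel: T = -(D+L)⁻¹U, row 0 first, T[0,4] = -(-1)/(12) = +0.0833; later rows by forward substitution.
  T[0,:] = [+0.0000  +0.3333  -0.4167  -0.0833  +0.0833]
  T[1,:] = [+0.0000  +0.1026  -0.4359  +0.2051  -0.0513]
  T[2,:] = [+0.0000  -0.1090  +0.2131  +0.1362  +0.2420]
  T[3,:] = [+0.0000  +0.0985  -0.2140  -0.0019  -0.3390]
  T[4,:] = [+0.0000  -0.0952  +0.2778  -0.0910  +0.1198]
moduli |λ_i(T)| = 0.5449, 0.2044, 0.1184, 0.0253, 0.0000.
spectral radius ρ = 0.5449; 0.5449 < 1, so it converges for any x₀.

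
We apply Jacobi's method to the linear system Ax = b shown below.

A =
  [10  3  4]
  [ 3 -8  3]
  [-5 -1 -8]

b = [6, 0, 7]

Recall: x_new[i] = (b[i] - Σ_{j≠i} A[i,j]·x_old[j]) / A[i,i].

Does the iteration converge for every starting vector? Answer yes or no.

yes

Write A = D+L+U with D = diag(10, -8, -8).
Jacobi T = -D⁻¹(L+U): T[1,0] = -(3)/(-8) = +0.3750; T[1,1] = 0.
  T[0,:] = [+0.0000 -0.3000 -0.4000]
  T[1,:] = [+0.3750 +0.0000 +0.3750]
  T[2,:] = [-0.6250 -0.1250 +0.0000]
|eigenvalues of T|: 0.5138, 0.4163, 0.4163.
spectral radius ρ = 0.5138; 0.5138 < 1: convergent.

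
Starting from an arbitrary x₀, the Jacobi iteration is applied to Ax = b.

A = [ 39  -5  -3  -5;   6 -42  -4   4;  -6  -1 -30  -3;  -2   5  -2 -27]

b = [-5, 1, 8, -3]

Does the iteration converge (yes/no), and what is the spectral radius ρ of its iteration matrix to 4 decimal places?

yes, ρ = 0.2561

Let D = diag(39, -42, -30, -27); L, U the strict triangles.
Jacobi T = -D⁻¹(L+U): T[1,3] = -(4)/(-42) = +0.0952; T[1,1] = 0.
  T[0,:] = [+0.0000 +0.1282 +0.0769 +0.1282]
  T[1,:] = [+0.1429 +0.0000 -0.0952 +0.0952]
  T[2,:] = [-0.2000 -0.0333 +0.0000 -0.1000]
  T[3,:] = [-0.0741 +0.1852 -0.0741 +0.0000]
|λ(T)| sorted: 0.2561, 0.1750, 0.1750, 0.0725.
spectral radius ρ = 0.2561; 0.2561 < 1 ⇒ converges.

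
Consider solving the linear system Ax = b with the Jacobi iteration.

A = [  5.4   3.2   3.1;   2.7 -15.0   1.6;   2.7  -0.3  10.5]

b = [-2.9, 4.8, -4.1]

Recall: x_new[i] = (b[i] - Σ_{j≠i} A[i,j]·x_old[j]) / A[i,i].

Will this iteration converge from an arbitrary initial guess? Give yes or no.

A = D + L + U where D = diag(5.4, -15, 10.5).
T_J = -D⁻¹(L+U): T[1,2] = -(1.6)/(-15) = +0.1067; T[1,1] = 0.
  T[0,:] = [+0.0000  -0.5926  -0.5741]
  T[1,:] = [+0.1800  +0.0000  +0.1067]
  T[2,:] = [-0.2571  +0.0286  +0.0000]
|roots of det(T-λI)|: 0.2978, 0.2114, 0.2114.
spectral radius ρ = 0.2978; 0.2978 < 1: convergent.

yes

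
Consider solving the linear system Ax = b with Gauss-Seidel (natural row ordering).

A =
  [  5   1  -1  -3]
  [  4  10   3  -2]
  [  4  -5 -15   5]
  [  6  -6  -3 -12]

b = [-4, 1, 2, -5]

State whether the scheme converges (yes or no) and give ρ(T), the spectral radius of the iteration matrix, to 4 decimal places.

yes, ρ = 0.6291

Write A = D+L+U with D = diag(5, 10, -15, -12).
Gauss-Seidel: T = -(D+L)⁻¹U, row 0 first, T[0,2] = -(-1)/(5) = +0.2000; later rows by forward substitution.
  T[0,:] = [+0.0000 -0.2000 +0.2000 +0.6000]
  T[1,:] = [+0.0000 +0.0800 -0.3800 -0.0400]
  T[2,:] = [+0.0000 -0.0800 +0.1800 +0.5067]
  T[3,:] = [+0.0000 -0.1200 +0.2450 +0.1933]
|λ(T)| sorted: 0.6291, 0.1261, 0.1261, 0.0000.
spectral radius ρ = 0.6291; 0.6291 < 1 ⇒ converges.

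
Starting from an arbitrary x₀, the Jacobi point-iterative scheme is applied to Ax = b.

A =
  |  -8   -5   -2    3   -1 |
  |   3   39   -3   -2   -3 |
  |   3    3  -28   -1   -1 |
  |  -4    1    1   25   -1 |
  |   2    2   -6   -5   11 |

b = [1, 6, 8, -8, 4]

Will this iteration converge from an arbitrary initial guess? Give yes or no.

yes

A = D + L + U where D = diag(-8, 39, -28, 25, 11).
Jacobi: T = -D⁻¹(L+U), T[0,3] = -(3)/(-8) = +0.3750; T[0,0] = 0.
  T[0,:] = [+0.0000 -0.6250 -0.2500 +0.3750 -0.1250]
  T[1,:] = [-0.0769 +0.0000 +0.0769 +0.0513 +0.0769]
  T[2,:] = [+0.1071 +0.1071 +0.0000 -0.0357 -0.0357]
  T[3,:] = [+0.1600 -0.0400 -0.0400 +0.0000 +0.0400]
  T[4,:] = [-0.1818 -0.1818 +0.5455 +0.4545 +0.0000]
moduli |λ_i(T)| = 0.3770, 0.2715, 0.2715, 0.1101, 0.1101.
spectral radius ρ = 0.3770; 0.3770 < 1, so it converges for any x₀.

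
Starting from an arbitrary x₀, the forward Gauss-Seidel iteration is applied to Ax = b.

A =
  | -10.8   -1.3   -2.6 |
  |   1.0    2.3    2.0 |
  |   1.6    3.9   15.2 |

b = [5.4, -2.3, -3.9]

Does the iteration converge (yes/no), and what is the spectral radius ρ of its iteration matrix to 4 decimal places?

yes, ρ = 0.2250

Write A = D+L+U with D = diag(-10.8, 2.3, 15.2).
GS T = -(D+L)⁻¹U: row 0 first, T[0,1] = -(-1.3)/(-10.8) = -0.1204; later rows by forward substitution.
  T[0,:] = [+0.0000 -0.1204 -0.2407]
  T[1,:] = [+0.0000 +0.0523 -0.7649]
  T[2,:] = [+0.0000 -0.0008 +0.2216]
|λ(T)| sorted: 0.2250, 0.0490, 0.0000.
spectral radius ρ = 0.2250; 0.2250 < 1: convergent.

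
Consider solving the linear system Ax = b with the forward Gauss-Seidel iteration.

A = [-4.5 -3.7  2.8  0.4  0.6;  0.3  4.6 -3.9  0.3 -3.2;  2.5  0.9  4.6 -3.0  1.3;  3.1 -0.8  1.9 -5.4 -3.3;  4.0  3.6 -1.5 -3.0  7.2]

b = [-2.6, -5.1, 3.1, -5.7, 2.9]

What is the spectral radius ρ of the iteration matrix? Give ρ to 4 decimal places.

1.5478

Let D = diag(-4.5, 4.6, 4.6, -5.4, 7.2); L, U the strict triangles.
GS T = -(D+L)⁻¹U: row 0 first, T[0,1] = -(-3.7)/(-4.5) = -0.8222; later rows by forward substitution.
  T[0,:] = [+0.0000 -0.8222 +0.6222 +0.0889 +0.1333]
  T[1,:] = [+0.0000 +0.0536 +0.8072 -0.0710 +0.6870]
  T[2,:] = [+0.0000 +0.4364 -0.4961 +0.6178 -0.4895]
  T[3,:] = [+0.0000 -0.3264 +0.0631 +0.2789 -0.8086]
  T[4,:] = [+0.0000 +0.3849 -0.8264 +0.2310 -0.8564]
|roots of det(T-λI)|: 1.5478, 0.5099, 0.5099, 0.3835, 0.0000.
ρ(T) = max|λ| = 1.5478; 1.5478 > 1, so it fails to converge.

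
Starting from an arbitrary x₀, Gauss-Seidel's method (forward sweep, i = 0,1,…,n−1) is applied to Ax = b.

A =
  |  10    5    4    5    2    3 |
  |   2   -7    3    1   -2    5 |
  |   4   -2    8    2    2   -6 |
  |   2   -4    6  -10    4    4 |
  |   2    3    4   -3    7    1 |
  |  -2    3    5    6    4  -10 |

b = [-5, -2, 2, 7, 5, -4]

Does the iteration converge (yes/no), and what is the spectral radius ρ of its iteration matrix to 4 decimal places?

no, ρ = 1.3248

Diagonal D = diag(10, -7, 8, -10, 7, -10); L, U strict lower/upper.
Gauss-Seidel: T = -(D+L)⁻¹U, row 0 first, T[0,2] = -(4)/(10) = -0.4000; later rows by forward substitution.
  T[0,:] = [+0.0000, -0.5000, -0.4000, -0.5000, -0.2000, -0.3000]
  T[1,:] = [+0.0000, -0.1429, +0.3143, +0.0000, -0.3429, +0.6286]
  T[2,:] = [+0.0000, +0.2143, +0.2786, +0.0000, -0.2357, +1.0571]
  T[3,:] = [+0.0000, +0.0857, -0.0386, -0.1000, +0.3557, +0.7229]
  T[4,:] = [+0.0000, +0.1184, -0.1961, +0.1000, +0.4912, -0.6208]
  T[5,:] = [+0.0000, +0.2631, +0.2120, +0.0800, +0.2292, +0.9625]
|roots of det(T-λI)|: 1.3248, 0.5270, 0.1980, 0.1980, 0.0224, 0.0000.
spectral radius ρ = 1.3248; 1.3248 > 1: divergent.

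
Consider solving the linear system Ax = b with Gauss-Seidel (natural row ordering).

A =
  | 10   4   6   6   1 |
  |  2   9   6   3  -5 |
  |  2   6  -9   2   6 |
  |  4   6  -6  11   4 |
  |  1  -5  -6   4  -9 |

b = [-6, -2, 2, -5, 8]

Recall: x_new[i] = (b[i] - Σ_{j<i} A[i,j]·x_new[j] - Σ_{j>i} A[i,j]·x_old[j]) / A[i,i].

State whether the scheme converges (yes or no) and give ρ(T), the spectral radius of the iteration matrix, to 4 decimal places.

no, ρ = 1.6083

Split A = D + L + U, D = diag(10, 9, -9, 11, -9).
GS T = -(D+L)⁻¹U: row 0 first, T[0,4] = -(1)/(10) = -0.1000; later rows by forward substitution.
  T[0,:] = [+0.0000, -0.4000, -0.6000, -0.6000, -0.1000]
  T[1,:] = [+0.0000, +0.0889, -0.5333, -0.2000, +0.5778]
  T[2,:] = [+0.0000, -0.0296, -0.4889, -0.0444, +1.0296]
  T[3,:] = [+0.0000, +0.0808, +0.2424, +0.3030, -0.0808]
  T[4,:] = [+0.0000, -0.0382, +0.6633, +0.2088, -1.0544]
eigenvalue magnitudes: 1.6083, 0.3181, 0.1668, 0.0281, 0.0000.
spectral radius ρ = 1.6083; 1.6083 > 1: divergent.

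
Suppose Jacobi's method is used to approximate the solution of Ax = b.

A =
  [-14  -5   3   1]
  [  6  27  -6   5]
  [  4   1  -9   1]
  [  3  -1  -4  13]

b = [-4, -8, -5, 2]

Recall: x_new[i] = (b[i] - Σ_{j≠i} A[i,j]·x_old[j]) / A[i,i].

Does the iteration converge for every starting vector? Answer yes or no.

yes

Split A = D + L + U, D = diag(-14, 27, -9, 13).
Jacobi: T = -D⁻¹(L+U), T[1,3] = -(5)/(27) = -0.1852; T[1,1] = 0.
  T[0,:] = [+0.0000, -0.3571, +0.2143, +0.0714]
  T[1,:] = [-0.2222, +0.0000, +0.2222, -0.1852]
  T[2,:] = [+0.4444, +0.1111, +0.0000, +0.1111]
  T[3,:] = [-0.2308, +0.0769, +0.3077, +0.0000]
|roots of det(T-λI)|: 0.5779, 0.3561, 0.2285, 0.2285.
ρ = 0.5779; 0.5779 < 1, so it converges for any x₀.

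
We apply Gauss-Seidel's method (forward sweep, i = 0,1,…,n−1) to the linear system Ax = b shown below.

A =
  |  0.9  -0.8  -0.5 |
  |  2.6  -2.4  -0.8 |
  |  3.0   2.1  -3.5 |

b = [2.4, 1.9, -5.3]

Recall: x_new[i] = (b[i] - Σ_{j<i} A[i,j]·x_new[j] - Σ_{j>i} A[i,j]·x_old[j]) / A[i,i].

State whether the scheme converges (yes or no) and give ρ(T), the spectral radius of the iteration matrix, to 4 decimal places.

Split A = D + L + U, D = diag(0.9, -2.4, -3.5).
Gauss-Seidel: T = -(D+L)⁻¹U, row 0 first, T[0,1] = -(-0.8)/(0.9) = +0.8889; later rows by forward substitution.
  T[0,:] = [+0.0000, +0.8889, +0.5556]
  T[1,:] = [+0.0000, +0.9630, +0.2685]
  T[2,:] = [+0.0000, +1.3397, +0.6373]
moduli |λ_i(T)| = 1.4216, 0.1786, 0.0000.
ρ(T) = max|λ| = 1.4216; 1.4216 > 1, so it fails to converge.

no, ρ = 1.4216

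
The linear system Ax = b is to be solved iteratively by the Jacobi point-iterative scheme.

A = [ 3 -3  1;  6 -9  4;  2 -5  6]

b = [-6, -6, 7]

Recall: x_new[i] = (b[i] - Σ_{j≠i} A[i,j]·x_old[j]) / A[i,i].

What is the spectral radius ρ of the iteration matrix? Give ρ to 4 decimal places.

Diagonal D = diag(3, -9, 6); L, U strict lower/upper.
Jacobi: T = -D⁻¹(L+U), T[0,2] = -(1)/(3) = -0.3333; T[0,0] = 0.
  T[0,:] = [+0.0000 +1.0000 -0.3333]
  T[1,:] = [+0.6667 +0.0000 +0.4444]
  T[2,:] = [-0.3333 +0.8333 +0.0000]
|roots of det(T-λI)|: 1.1946, 0.8762, 0.3184.
spectral radius ρ = 1.1946; 1.1946 > 1, so it fails to converge.

1.1946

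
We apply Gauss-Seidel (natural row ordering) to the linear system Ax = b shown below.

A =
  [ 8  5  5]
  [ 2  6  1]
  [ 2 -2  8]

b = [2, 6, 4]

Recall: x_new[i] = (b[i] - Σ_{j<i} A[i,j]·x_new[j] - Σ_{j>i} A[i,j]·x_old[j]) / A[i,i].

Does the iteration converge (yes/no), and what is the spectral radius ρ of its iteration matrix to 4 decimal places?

Write A = D+L+U with D = diag(8, 6, 8).
T_GS = -(D+L)⁻¹U: row 0 first, T[0,1] = -(5)/(8) = -0.6250; later rows by forward substitution.
  T[0,:] = [+0.0000  -0.6250  -0.6250]
  T[1,:] = [+0.0000  +0.2083  +0.0417]
  T[2,:] = [+0.0000  +0.2083  +0.1667]
moduli |λ_i(T)| = 0.2830, 0.0920, 0.0000.
spectral radius ρ = 0.2830; 0.2830 < 1, so it converges for any x₀.

yes, ρ = 0.2830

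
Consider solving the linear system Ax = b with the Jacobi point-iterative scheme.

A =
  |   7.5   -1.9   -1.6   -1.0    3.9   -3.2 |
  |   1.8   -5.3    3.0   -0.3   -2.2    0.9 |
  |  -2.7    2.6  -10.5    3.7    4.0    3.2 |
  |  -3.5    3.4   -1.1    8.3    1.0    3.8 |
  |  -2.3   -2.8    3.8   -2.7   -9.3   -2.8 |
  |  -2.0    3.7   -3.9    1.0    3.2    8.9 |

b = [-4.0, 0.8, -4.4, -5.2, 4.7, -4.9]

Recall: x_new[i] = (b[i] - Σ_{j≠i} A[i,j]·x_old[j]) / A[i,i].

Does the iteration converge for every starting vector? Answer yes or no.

no

Write A = D+L+U with D = diag(7.5, -5.3, -10.5, 8.3, -9.3, 8.9).
T_J = -D⁻¹(L+U): T[4,5] = -(-2.8)/(-9.3) = -0.3011; T[4,4] = 0.
  T[0,:] = [+0.0000 +0.2533 +0.2133 +0.1333 -0.5200 +0.4267]
  T[1,:] = [+0.3396 +0.0000 +0.5660 -0.0566 -0.4151 +0.1698]
  T[2,:] = [-0.2571 +0.2476 +0.0000 +0.3524 +0.3810 +0.3048]
  T[3,:] = [+0.4217 -0.4096 +0.1325 +0.0000 -0.1205 -0.4578]
  T[4,:] = [-0.2473 -0.3011 +0.4086 -0.2903 +0.0000 -0.3011]
  T[5,:] = [+0.2247 -0.4157 +0.4382 -0.1124 -0.3596 +0.0000]
moduli |λ_i(T)| = 1.1783, 0.6997, 0.4015, 0.4015, 0.3682, 0.2353.
ρ = 1.1783; 1.1783 > 1, so it fails to converge.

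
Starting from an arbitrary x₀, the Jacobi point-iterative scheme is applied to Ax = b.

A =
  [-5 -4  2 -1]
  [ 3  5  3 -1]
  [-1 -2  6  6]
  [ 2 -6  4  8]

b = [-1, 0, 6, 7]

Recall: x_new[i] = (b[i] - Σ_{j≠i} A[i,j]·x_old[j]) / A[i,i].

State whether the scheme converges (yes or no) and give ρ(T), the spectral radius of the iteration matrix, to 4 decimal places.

no, ρ = 1.2681

Split A = D + L + U, D = diag(-5, 5, 6, 8).
Jacobi T = -D⁻¹(L+U): T[2,3] = -(6)/(6) = -1.0000; T[2,2] = 0.
  T[0,:] = [+0.0000 -0.8000 +0.4000 -0.2000]
  T[1,:] = [-0.6000 +0.0000 -0.6000 +0.2000]
  T[2,:] = [+0.1667 +0.3333 +0.0000 -1.0000]
  T[3,:] = [-0.2500 +0.7500 -0.5000 +0.0000]
moduli |λ_i(T)| = 1.2681, 0.6566, 0.6566, 0.1128.
ρ(T) = max|λ| = 1.2681; 1.2681 > 1, so it fails to converge.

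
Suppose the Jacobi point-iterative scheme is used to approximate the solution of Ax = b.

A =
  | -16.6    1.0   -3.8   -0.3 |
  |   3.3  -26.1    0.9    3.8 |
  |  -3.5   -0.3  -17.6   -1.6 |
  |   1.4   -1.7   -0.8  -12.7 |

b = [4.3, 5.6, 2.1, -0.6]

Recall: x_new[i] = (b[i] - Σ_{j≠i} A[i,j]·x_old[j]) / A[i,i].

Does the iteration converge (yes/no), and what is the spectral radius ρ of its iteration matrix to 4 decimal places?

Write A = D+L+U with D = diag(-16.6, -26.1, -17.6, -12.7).
T_J = -D⁻¹(L+U): T[3,1] = -(-1.7)/(-12.7) = -0.1339; T[3,3] = 0.
  T[0,:] = [+0.0000  +0.0602  -0.2289  -0.0181]
  T[1,:] = [+0.1264  +0.0000  +0.0345  +0.1456]
  T[2,:] = [-0.1989  -0.0170  +0.0000  -0.0909]
  T[3,:] = [+0.1102  -0.1339  -0.0630  +0.0000]
|roots of det(T-λI)|: 0.2504, 0.1831, 0.1165, 0.1165.
ρ = 0.2504; 0.2504 < 1, so it converges for any x₀.

yes, ρ = 0.2504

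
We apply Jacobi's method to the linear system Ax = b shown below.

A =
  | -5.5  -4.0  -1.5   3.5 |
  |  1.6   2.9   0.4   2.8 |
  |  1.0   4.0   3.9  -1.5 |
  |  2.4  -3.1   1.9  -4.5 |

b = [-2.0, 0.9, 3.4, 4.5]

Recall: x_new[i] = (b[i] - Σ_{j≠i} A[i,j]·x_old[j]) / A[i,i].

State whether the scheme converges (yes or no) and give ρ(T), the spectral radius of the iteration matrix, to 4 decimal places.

no, ρ = 1.4759

Split A = D + L + U, D = diag(-5.5, 2.9, 3.9, -4.5).
Jacobi: T = -D⁻¹(L+U), T[2,1] = -(4)/(3.9) = -1.0256; T[2,2] = 0.
  T[0,:] = [+0.0000  -0.7273  -0.2727  +0.6364]
  T[1,:] = [-0.5517  +0.0000  -0.1379  -0.9655]
  T[2,:] = [-0.2564  -1.0256  +0.0000  +0.3846]
  T[3,:] = [+0.5333  -0.6889  +0.4222  +0.0000]
moduli |λ_i(T)| = 1.4759, 0.8858, 0.8858, 0.2267.
ρ = 1.4759; 1.4759 > 1, so it fails to converge.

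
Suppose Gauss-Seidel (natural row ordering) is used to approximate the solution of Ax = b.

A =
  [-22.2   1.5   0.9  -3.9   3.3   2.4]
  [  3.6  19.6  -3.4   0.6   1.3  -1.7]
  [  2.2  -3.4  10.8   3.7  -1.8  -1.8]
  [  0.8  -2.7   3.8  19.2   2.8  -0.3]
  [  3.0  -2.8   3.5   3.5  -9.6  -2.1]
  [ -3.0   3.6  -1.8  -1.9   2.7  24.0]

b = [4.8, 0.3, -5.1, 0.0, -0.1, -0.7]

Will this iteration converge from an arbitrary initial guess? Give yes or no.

Write A = D+L+U with D = diag(-22.2, 19.6, 10.8, 19.2, -9.6, 24).
T_GS = -(D+L)⁻¹U: row 0 first, T[0,4] = -(3.3)/(-22.2) = +0.1486; later rows by forward substitution.
  T[0,:] = [+0.0000  +0.0676  +0.0405  -0.1757  +0.1486  +0.1081]
  T[1,:] = [+0.0000  -0.0124  +0.1660  +0.0017  -0.0936  +0.0669]
  T[2,:] = [+0.0000  -0.0177  +0.0440  -0.3063  +0.1069  +0.1657]
  T[3,:] = [+0.0000  -0.0011  +0.0129  +0.0682  -0.1864  -0.0123]
  T[4,:] = [+0.0000  +0.0179  -0.0150  -0.1422  +0.0448  -0.1485]
  T[5,:] = [+0.0000  +0.0069  -0.0138  -0.0238  +0.0209  +0.0316]
eigenvalue magnitudes: 0.1902, 0.1239, 0.1106, 0.1106, 0.0555, 0.0000.
ρ(T) = max|λ| = 0.1902; 0.1902 < 1, so it converges for any x₀.

yes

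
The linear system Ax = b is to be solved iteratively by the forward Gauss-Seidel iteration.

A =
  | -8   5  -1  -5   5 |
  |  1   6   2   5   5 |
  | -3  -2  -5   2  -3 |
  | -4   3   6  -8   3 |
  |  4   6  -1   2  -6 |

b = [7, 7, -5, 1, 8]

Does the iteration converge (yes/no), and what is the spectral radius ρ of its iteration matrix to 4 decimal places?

no, ρ = 1.6005

Write A = D+L+U with D = diag(-8, 6, -5, -8, -6).
T_GS = -(D+L)⁻¹U: row 0 first, T[0,3] = -(-5)/(-8) = -0.6250; later rows by forward substitution.
  T[0,:] = [+0.0000  +0.6250  -0.1250  -0.6250  +0.6250]
  T[1,:] = [+0.0000  -0.1042  -0.3125  -0.7292  -0.9375]
  T[2,:] = [+0.0000  -0.3333  +0.2000  +1.0667  -0.6000]
  T[3,:] = [+0.0000  -0.6016  +0.0953  +0.8391  -0.7391]
  T[4,:] = [+0.0000  +0.1675  -0.3974  -1.0439  -0.6672]
moduli |λ_i(T)| = 1.6005, 1.2682, 0.1386, 0.0740, 0.0000.
ρ = 1.6005; 1.6005 > 1: divergent.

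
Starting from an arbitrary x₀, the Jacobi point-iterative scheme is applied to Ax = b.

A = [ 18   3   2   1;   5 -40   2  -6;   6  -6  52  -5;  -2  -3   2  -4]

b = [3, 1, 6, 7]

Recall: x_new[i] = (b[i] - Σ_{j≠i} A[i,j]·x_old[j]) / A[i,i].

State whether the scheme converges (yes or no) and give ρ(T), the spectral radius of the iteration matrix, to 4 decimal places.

Diagonal D = diag(18, -40, 52, -4); L, U strict lower/upper.
Jacobi: T = -D⁻¹(L+U), T[2,3] = -(-5)/(52) = +0.0962; T[2,2] = 0.
  T[0,:] = [+0.0000  -0.1667  -0.1111  -0.0556]
  T[1,:] = [+0.1250  +0.0000  +0.0500  -0.1500]
  T[2,:] = [-0.1154  +0.1154  +0.0000  +0.0962]
  T[3,:] = [-0.5000  -0.7500  +0.5000  +0.0000]
|λ(T)| sorted: 0.4482, 0.3724, 0.1599, 0.0840.
ρ = 0.4482; 0.4482 < 1: convergent.

yes, ρ = 0.4482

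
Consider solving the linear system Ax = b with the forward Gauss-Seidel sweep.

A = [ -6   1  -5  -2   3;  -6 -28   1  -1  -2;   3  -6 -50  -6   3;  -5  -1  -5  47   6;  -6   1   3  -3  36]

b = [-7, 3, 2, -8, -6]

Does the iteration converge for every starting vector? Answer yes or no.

A = D + L + U where D = diag(-6, -28, -50, 47, 36).
GS T = -(D+L)⁻¹U: row 0 first, T[0,4] = -(3)/(-6) = +0.5000; later rows by forward substitution.
  T[0,:] = [+0.0000 +0.1667 -0.8333 -0.3333 +0.5000]
  T[1,:] = [+0.0000 -0.0357 +0.2143 +0.0357 -0.1786]
  T[2,:] = [+0.0000 +0.0143 -0.0757 -0.1443 +0.1114]
  T[3,:] = [+0.0000 +0.0185 -0.0921 -0.0501 -0.0664]
  T[4,:] = [+0.0000 +0.0291 -0.1462 -0.0487 +0.0735]
|λ(T)| sorted: 0.1747, 0.1106, 0.1106, 0.0071, 0.0000.
spectral radius ρ = 0.1747; 0.1747 < 1 ⇒ converges.

yes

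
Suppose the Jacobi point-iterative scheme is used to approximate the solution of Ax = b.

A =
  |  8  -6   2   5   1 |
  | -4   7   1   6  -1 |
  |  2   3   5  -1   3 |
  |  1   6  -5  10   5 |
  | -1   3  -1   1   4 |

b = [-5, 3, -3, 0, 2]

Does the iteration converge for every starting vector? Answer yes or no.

Let D = diag(8, 7, 5, 10, 4); L, U the strict triangles.
Jacobi T = -D⁻¹(L+U): T[4,1] = -(3)/(4) = -0.7500; T[4,4] = 0.
  T[0,:] = [+0.0000 +0.7500 -0.2500 -0.6250 -0.1250]
  T[1,:] = [+0.5714 +0.0000 -0.1429 -0.8571 +0.1429]
  T[2,:] = [-0.4000 -0.6000 +0.0000 +0.2000 -0.6000]
  T[3,:] = [-0.1000 -0.6000 +0.5000 +0.0000 -0.5000]
  T[4,:] = [+0.2500 -0.7500 +0.2500 -0.2500 +0.0000]
|eigenvalues of T|: 1.2823, 0.6411, 0.6411, 0.3690, 0.2066.
spectral radius ρ = 1.2823; 1.2823 > 1: divergent.

no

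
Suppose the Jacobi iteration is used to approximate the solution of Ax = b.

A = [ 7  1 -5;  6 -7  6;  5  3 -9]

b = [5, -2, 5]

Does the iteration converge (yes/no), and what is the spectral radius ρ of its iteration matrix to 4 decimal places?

yes, ρ = 0.8488

Diagonal D = diag(7, -7, -9); L, U strict lower/upper.
Jacobi: T = -D⁻¹(L+U), T[2,0] = -(5)/(-9) = +0.5556; T[2,2] = 0.
  T[0,:] = [+0.0000 -0.1429 +0.7143]
  T[1,:] = [+0.8571 +0.0000 +0.8571]
  T[2,:] = [+0.5556 +0.3333 +0.0000]
|roots of det(T-λI)|: 0.8488, 0.5651, 0.2837.
ρ(T) = max|λ| = 0.8488; 0.8488 < 1 ⇒ converges.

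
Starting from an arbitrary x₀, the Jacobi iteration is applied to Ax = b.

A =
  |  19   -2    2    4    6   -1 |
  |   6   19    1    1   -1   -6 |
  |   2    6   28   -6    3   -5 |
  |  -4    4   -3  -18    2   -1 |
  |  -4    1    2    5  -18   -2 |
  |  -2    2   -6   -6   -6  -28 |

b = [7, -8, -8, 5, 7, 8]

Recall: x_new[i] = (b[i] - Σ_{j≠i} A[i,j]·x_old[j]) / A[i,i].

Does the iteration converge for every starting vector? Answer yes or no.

Split A = D + L + U, D = diag(19, 19, 28, -18, -18, -28).
Jacobi T = -D⁻¹(L+U): T[5,4] = -(-6)/(-28) = -0.2143; T[5,5] = 0.
  T[0,:] = [+0.0000  +0.1053  -0.1053  -0.2105  -0.3158  +0.0526]
  T[1,:] = [-0.3158  +0.0000  -0.0526  -0.0526  +0.0526  +0.3158]
  T[2,:] = [-0.0714  -0.2143  +0.0000  +0.2143  -0.1071  +0.1786]
  T[3,:] = [-0.2222  +0.2222  -0.1667  +0.0000  +0.1111  -0.0556]
  T[4,:] = [-0.2222  +0.0556  +0.1111  +0.2778  +0.0000  -0.1111]
  T[5,:] = [-0.0714  +0.0714  -0.2143  -0.2143  -0.2143  +0.0000]
|eigenvalues of T|: 0.5118, 0.2892, 0.2745, 0.2745, 0.1920, 0.1920.
ρ(T) = max|λ| = 0.5118; 0.5118 < 1, so it converges for any x₀.

yes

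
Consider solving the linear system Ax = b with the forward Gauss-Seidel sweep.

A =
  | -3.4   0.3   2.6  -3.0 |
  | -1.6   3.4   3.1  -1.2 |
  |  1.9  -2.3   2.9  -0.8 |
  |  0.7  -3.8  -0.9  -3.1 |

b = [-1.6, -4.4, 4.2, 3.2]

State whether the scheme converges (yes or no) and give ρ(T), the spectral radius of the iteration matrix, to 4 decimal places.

Diagonal D = diag(-3.4, 3.4, 2.9, -3.1); L, U strict lower/upper.
T_GS = -(D+L)⁻¹U: row 0 first, T[0,2] = -(2.6)/(-3.4) = +0.7647; later rows by forward substitution.
  T[0,:] = [+0.0000 +0.0882 +0.7647 -0.8824]
  T[1,:] = [+0.0000 +0.0415 -0.5519 -0.0623]
  T[2,:] = [+0.0000 -0.0249 -0.9387 +0.8046]
  T[3,:] = [+0.0000 -0.0238 +1.1217 -0.3565]
|roots of det(T-λI)|: 1.6431, 0.3814, 0.0080, 0.0000.
ρ = 1.6431; 1.6431 > 1, so it fails to converge.

no, ρ = 1.6431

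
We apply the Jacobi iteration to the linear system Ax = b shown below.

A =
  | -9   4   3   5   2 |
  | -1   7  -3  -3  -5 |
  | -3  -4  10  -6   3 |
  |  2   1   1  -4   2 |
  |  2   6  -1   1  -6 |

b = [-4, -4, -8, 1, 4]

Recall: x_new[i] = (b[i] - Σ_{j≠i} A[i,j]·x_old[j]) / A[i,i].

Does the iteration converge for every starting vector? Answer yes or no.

A = D + L + U where D = diag(-9, 7, 10, -4, -6).
Jacobi: T = -D⁻¹(L+U), T[2,4] = -(3)/(10) = -0.3000; T[2,2] = 0.
  T[0,:] = [+0.0000 +0.4444 +0.3333 +0.5556 +0.2222]
  T[1,:] = [+0.1429 +0.0000 +0.4286 +0.4286 +0.7143]
  T[2,:] = [+0.3000 +0.4000 +0.0000 +0.6000 -0.3000]
  T[3,:] = [+0.5000 +0.2500 +0.2500 +0.0000 +0.5000]
  T[4,:] = [+0.3333 +1.0000 -0.1667 +0.1667 +0.0000]
eigenvalue magnitudes: 1.4666, 1.0367, 0.4617, 0.2839, 0.2522.
spectral radius ρ = 1.4666; 1.4666 > 1, so it fails to converge.

no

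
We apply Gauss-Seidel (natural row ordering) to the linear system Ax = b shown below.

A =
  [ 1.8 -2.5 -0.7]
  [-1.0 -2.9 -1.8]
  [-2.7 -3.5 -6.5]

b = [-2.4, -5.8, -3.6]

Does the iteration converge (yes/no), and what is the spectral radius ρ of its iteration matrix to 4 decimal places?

Split A = D + L + U, D = diag(1.8, -2.9, -6.5).
GS T = -(D+L)⁻¹U: row 0 first, T[0,1] = -(-2.5)/(1.8) = +1.3889; later rows by forward substitution.
  T[0,:] = [+0.0000  +1.3889  +0.3889]
  T[1,:] = [+0.0000  -0.4789  -0.7548]
  T[2,:] = [+0.0000  -0.3190  +0.2449]
moduli |λ_i(T)| = 0.7268, 0.4927, 0.0000.
ρ(T) = max|λ| = 0.7268; 0.7268 < 1, so it converges for any x₀.

yes, ρ = 0.7268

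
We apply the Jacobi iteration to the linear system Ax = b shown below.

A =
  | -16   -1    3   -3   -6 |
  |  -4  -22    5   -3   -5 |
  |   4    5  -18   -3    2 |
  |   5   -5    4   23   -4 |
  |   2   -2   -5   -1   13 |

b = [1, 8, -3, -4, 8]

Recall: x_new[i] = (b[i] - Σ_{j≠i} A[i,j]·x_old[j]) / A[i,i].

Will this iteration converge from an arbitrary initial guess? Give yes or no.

yes

Let D = diag(-16, -22, -18, 23, 13); L, U the strict triangles.
Jacobi T = -D⁻¹(L+U): T[1,3] = -(-3)/(-22) = -0.1364; T[1,1] = 0.
  T[0,:] = [+0.0000 -0.0625 +0.1875 -0.1875 -0.3750]
  T[1,:] = [-0.1818 +0.0000 +0.2273 -0.1364 -0.2273]
  T[2,:] = [+0.2222 +0.2778 +0.0000 -0.1667 +0.1111]
  T[3,:] = [-0.2174 +0.2174 -0.1739 +0.0000 +0.1739]
  T[4,:] = [-0.1538 +0.1538 +0.3846 +0.0769 +0.0000]
|λ(T)| sorted: 0.5619, 0.3835, 0.3835, 0.1362, 0.1362.
spectral radius ρ = 0.5619; 0.5619 < 1 ⇒ converges.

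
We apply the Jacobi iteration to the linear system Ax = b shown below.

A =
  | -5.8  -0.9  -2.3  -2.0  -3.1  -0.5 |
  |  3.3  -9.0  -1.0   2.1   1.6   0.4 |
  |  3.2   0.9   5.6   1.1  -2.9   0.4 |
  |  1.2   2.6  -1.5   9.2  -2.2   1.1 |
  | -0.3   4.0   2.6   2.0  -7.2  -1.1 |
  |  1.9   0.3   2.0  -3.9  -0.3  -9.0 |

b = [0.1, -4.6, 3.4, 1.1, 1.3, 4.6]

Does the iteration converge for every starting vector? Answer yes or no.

yes

Diagonal D = diag(-5.8, -9, 5.6, 9.2, -7.2, -9); L, U strict lower/upper.
Jacobi T = -D⁻¹(L+U): T[2,1] = -(0.9)/(5.6) = -0.1607; T[2,2] = 0.
  T[0,:] = [+0.0000  -0.1552  -0.3966  -0.3448  -0.5345  -0.0862]
  T[1,:] = [+0.3667  +0.0000  -0.1111  +0.2333  +0.1778  +0.0444]
  T[2,:] = [-0.5714  -0.1607  +0.0000  -0.1964  +0.5179  -0.0714]
  T[3,:] = [-0.1304  -0.2826  +0.1630  +0.0000  +0.2391  -0.1196]
  T[4,:] = [-0.0417  +0.5556  +0.3611  +0.2778  +0.0000  -0.1528]
  T[5,:] = [+0.2111  +0.0333  +0.2222  -0.4333  -0.0333  +0.0000]
|eigenvalues of T|: 0.8351, 0.6443, 0.4389, 0.4389, 0.3273, 0.3273.
ρ = 0.8351; 0.8351 < 1, so it converges for any x₀.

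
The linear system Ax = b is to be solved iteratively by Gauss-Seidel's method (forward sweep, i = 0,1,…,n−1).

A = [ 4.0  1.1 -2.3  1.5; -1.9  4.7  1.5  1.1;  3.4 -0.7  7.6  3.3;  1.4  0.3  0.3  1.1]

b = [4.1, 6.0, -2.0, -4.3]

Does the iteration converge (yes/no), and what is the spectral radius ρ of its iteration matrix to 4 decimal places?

yes, ρ = 0.7396

Write A = D+L+U with D = diag(4, 4.7, 7.6, 1.1).
T_GS = -(D+L)⁻¹U: row 0 first, T[0,2] = -(-2.3)/(4) = +0.5750; later rows by forward substitution.
  T[0,:] = [+0.0000  -0.2750  +0.5750  -0.3750]
  T[1,:] = [+0.0000  -0.1112  -0.0867  -0.3856]
  T[2,:] = [+0.0000  +0.1128  -0.2652  -0.3020]
  T[3,:] = [+0.0000  +0.3496  -0.6358  +0.6648]
eigenvalue magnitudes: 0.7396, 0.2561, 0.2561, 0.0000.
ρ(T) = max|λ| = 0.7396; 0.7396 < 1: convergent.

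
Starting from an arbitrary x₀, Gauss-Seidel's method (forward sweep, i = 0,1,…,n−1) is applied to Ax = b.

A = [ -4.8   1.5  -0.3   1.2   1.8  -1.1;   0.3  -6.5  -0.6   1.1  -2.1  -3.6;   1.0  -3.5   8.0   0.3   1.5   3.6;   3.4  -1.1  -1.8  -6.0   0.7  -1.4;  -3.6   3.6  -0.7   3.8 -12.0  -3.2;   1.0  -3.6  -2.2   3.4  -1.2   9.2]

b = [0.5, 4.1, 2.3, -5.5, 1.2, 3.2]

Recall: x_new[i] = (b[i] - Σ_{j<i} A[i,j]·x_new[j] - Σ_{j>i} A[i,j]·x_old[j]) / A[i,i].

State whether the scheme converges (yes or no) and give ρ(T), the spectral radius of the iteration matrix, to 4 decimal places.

yes, ρ = 0.7823

Split A = D + L + U, D = diag(-4.8, -6.5, 8, -6, -12, 9.2).
T_GS = -(D+L)⁻¹U: row 0 first, T[0,1] = -(1.5)/(-4.8) = +0.3125; later rows by forward substitution.
  T[0,:] = [+0.0000 +0.3125 -0.0625 +0.2500 +0.3750 -0.2292]
  T[1,:] = [+0.0000 +0.0144 -0.0952 +0.1808 -0.3058 -0.5644]
  T[2,:] = [+0.0000 -0.0328 -0.0338 +0.0103 -0.3681 -0.6683]
  T[3,:] = [+0.0000 +0.1843 -0.0078 +0.1054 +0.4957 -0.0592]
  T[4,:] = [+0.0000 -0.0292 -0.0103 +0.0120 -0.0258 -0.3470]
  T[5,:] = [+0.0000 -0.1081 -0.0370 +0.0086 -0.4350 -0.3791]
|eigenvalues of T|: 0.7823, 0.3350, 0.1209, 0.0151, 0.0076, 0.0000.
spectral radius ρ = 0.7823; 0.7823 < 1 ⇒ converges.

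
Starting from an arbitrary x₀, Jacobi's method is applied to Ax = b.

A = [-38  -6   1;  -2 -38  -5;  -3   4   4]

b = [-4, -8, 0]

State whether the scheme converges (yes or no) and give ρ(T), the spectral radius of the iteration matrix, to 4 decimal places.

A = D + L + U where D = diag(-38, -38, 4).
Jacobi T = -D⁻¹(L+U): T[2,1] = -(4)/(4) = -1.0000; T[2,2] = 0.
  T[0,:] = [+0.0000 -0.1579 +0.0263]
  T[1,:] = [-0.0526 +0.0000 -0.1316]
  T[2,:] = [+0.7500 -1.0000 +0.0000]
|eigenvalues of T|: 0.4447, 0.3286, 0.1161.
ρ = 0.4447; 0.4447 < 1: convergent.

yes, ρ = 0.4447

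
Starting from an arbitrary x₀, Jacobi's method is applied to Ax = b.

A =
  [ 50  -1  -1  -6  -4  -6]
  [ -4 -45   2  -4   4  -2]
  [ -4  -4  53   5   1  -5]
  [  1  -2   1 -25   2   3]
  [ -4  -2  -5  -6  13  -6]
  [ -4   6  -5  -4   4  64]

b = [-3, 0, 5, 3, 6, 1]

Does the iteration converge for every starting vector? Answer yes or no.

Diagonal D = diag(50, -45, 53, -25, 13, 64); L, U strict lower/upper.
Jacobi: T = -D⁻¹(L+U), T[1,5] = -(-2)/(-45) = -0.0444; T[1,1] = 0.
  T[0,:] = [+0.0000  +0.0200  +0.0200  +0.1200  +0.0800  +0.1200]
  T[1,:] = [-0.0889  +0.0000  +0.0444  -0.0889  +0.0889  -0.0444]
  T[2,:] = [+0.0755  +0.0755  +0.0000  -0.0943  -0.0189  +0.0943]
  T[3,:] = [+0.0400  -0.0800  +0.0400  +0.0000  +0.0800  +0.1200]
  T[4,:] = [+0.3077  +0.1538  +0.3846  +0.4615  +0.0000  +0.4615]
  T[5,:] = [+0.0625  -0.0938  +0.0781  +0.0625  -0.0625  +0.0000]
eigenvalue magnitudes: 0.2667, 0.2229, 0.1097, 0.1075, 0.1075, 0.0502.
ρ(T) = max|λ| = 0.2667; 0.2667 < 1: convergent.

yes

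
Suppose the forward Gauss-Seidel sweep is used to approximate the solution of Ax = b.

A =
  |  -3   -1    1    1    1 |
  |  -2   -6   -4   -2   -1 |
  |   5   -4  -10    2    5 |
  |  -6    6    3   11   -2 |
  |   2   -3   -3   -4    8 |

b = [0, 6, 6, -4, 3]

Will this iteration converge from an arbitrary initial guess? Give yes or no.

no

Let D = diag(-3, -6, -10, 11, 8); L, U the strict triangles.
T_GS = -(D+L)⁻¹U: row 0 first, T[0,4] = -(1)/(-3) = +0.3333; later rows by forward substitution.
  T[0,:] = [+0.0000 -0.3333 +0.3333 +0.3333 +0.3333]
  T[1,:] = [+0.0000 +0.1111 -0.7778 -0.4444 -0.2778]
  T[2,:] = [+0.0000 -0.2111 +0.4778 +0.5444 +0.7778]
  T[3,:] = [+0.0000 -0.1848 +0.4758 +0.2758 +0.3030]
  T[4,:] = [+0.0000 -0.0466 +0.0420 +0.0920 +0.2557]
|λ(T)| sorted: 1.2309, 0.1260, 0.1260, 0.1034, 0.0000.
ρ = 1.2309; 1.2309 > 1: divergent.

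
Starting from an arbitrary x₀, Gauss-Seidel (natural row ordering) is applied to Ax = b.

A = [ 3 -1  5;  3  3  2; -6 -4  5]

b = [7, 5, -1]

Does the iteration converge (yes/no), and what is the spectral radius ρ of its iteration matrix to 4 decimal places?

Diagonal D = diag(3, 3, 5); L, U strict lower/upper.
Gauss-Seidel: T = -(D+L)⁻¹U, row 0 first, T[0,2] = -(5)/(3) = -1.6667; later rows by forward substitution.
  T[0,:] = [+0.0000  +0.3333  -1.6667]
  T[1,:] = [+0.0000  -0.3333  +1.0000]
  T[2,:] = [+0.0000  +0.1333  -1.2000]
|eigenvalues of T|: 1.3333, 0.2000, 0.0000.
spectral radius ρ = 1.3333; 1.3333 > 1, so it fails to converge.

no, ρ = 1.3333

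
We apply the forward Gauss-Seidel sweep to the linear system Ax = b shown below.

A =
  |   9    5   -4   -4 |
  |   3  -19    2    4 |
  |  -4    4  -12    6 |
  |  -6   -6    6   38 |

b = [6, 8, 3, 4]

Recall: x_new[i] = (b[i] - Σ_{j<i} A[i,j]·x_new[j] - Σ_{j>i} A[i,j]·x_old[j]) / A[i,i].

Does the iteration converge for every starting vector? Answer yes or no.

yes

Let D = diag(9, -19, -12, 38); L, U the strict triangles.
T_GS = -(D+L)⁻¹U: row 0 first, T[0,2] = -(-4)/(9) = +0.4444; later rows by forward substitution.
  T[0,:] = [+0.0000, -0.5556, +0.4444, +0.4444]
  T[1,:] = [+0.0000, -0.0877, +0.1754, +0.2807]
  T[2,:] = [+0.0000, +0.1559, -0.0897, +0.4454]
  T[3,:] = [+0.0000, -0.1262, +0.1120, +0.0442]
|eigenvalues of T|: 0.3135, 0.1213, 0.1213, 0.0000.
spectral radius ρ = 0.3135; 0.3135 < 1: convergent.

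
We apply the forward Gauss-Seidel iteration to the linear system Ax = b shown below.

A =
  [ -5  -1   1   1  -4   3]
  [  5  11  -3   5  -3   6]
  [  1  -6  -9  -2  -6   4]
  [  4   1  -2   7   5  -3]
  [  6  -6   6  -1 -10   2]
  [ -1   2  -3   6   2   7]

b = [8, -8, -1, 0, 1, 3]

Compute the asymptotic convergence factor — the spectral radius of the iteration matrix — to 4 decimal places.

1.5327

Let D = diag(-5, 11, -9, 7, -10, 7); L, U the strict triangles.
GS T = -(D+L)⁻¹U: row 0 first, T[0,4] = -(-4)/(-5) = -0.8000; later rows by forward substitution.
  T[0,:] = [+0.0000, -0.2000, +0.2000, +0.2000, -0.8000, +0.6000]
  T[1,:] = [+0.0000, +0.0909, +0.1818, -0.5455, +0.6364, -0.8182]
  T[2,:] = [+0.0000, -0.0828, -0.0990, +0.1636, -1.1798, +1.0566]
  T[3,:] = [+0.0000, +0.0776, -0.1685, +0.0104, -0.6851, +0.5045]
  T[4,:] = [+0.0000, -0.2320, -0.0316, +0.5444, -1.5012, +1.6344]
  T[5,:] = [+0.0000, -0.0903, +0.0877, +0.0901, +0.2144, -0.1271]
moduli |λ_i(T)| = 1.5327, 0.1881, 0.1881, 0.0675, 0.0675, 0.0000.
spectral radius ρ = 1.5327; 1.5327 > 1: divergent.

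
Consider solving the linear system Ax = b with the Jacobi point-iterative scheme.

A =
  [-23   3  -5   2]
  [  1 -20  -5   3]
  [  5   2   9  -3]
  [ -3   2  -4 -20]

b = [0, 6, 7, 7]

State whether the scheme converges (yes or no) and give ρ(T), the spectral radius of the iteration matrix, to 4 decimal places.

yes, ρ = 0.4612

A = D + L + U where D = diag(-23, -20, 9, -20).
Jacobi: T = -D⁻¹(L+U), T[0,1] = -(3)/(-23) = +0.1304; T[0,0] = 0.
  T[0,:] = [+0.0000 +0.1304 -0.2174 +0.0870]
  T[1,:] = [+0.0500 +0.0000 -0.2500 +0.1500]
  T[2,:] = [-0.5556 -0.2222 +0.0000 +0.3333]
  T[3,:] = [-0.1500 +0.1000 -0.2000 +0.0000]
|roots of det(T-λI)|: 0.4612, 0.2265, 0.2265, 0.1312.
ρ(T) = max|λ| = 0.4612; 0.4612 < 1 ⇒ converges.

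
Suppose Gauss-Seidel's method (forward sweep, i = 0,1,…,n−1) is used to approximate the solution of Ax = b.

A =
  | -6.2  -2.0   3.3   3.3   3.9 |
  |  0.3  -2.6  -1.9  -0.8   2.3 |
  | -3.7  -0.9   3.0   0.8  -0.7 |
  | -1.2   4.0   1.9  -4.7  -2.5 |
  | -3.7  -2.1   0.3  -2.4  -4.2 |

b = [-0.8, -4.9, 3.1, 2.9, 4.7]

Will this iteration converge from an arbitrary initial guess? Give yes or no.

no

A = D + L + U where D = diag(-6.2, -2.6, 3, -4.7, -4.2).
T_GS = -(D+L)⁻¹U: row 0 first, T[0,2] = -(3.3)/(-6.2) = +0.5323; later rows by forward substitution.
  T[0,:] = [+0.0000, -0.3226, +0.5323, +0.5323, +0.6290]
  T[1,:] = [+0.0000, -0.0372, -0.6694, -0.2463, +0.9572]
  T[2,:] = [+0.0000, -0.4090, +0.4556, +0.3159, +1.2963]
  T[3,:] = [+0.0000, -0.1147, -0.5214, -0.2178, +0.6462]
  T[4,:] = [+0.0000, +0.3391, +0.1963, -0.1987, -1.3094]
|eigenvalues of T|: 1.6329, 0.6407, 0.2359, 0.1193, 0.0000.
ρ(T) = max|λ| = 1.6329; 1.6329 > 1 ⇒ diverges.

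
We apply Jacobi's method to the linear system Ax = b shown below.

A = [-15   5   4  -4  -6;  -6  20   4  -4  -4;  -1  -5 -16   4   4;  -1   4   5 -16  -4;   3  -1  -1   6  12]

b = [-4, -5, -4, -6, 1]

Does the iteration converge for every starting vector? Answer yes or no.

Let D = diag(-15, 20, -16, -16, 12); L, U the strict triangles.
T_J = -D⁻¹(L+U): T[4,0] = -(3)/(12) = -0.2500; T[4,4] = 0.
  T[0,:] = [+0.0000 +0.3333 +0.2667 -0.2667 -0.4000]
  T[1,:] = [+0.3000 +0.0000 -0.2000 +0.2000 +0.2000]
  T[2,:] = [-0.0625 -0.3125 +0.0000 +0.2500 +0.2500]
  T[3,:] = [-0.0625 +0.2500 +0.3125 +0.0000 -0.2500]
  T[4,:] = [-0.2500 +0.0833 +0.0833 -0.5000 +0.0000]
|eigenvalues of T|: 0.9170, 0.3766, 0.3766, 0.1099, 0.1099.
ρ = 0.9170; 0.9170 < 1 ⇒ converges.

yes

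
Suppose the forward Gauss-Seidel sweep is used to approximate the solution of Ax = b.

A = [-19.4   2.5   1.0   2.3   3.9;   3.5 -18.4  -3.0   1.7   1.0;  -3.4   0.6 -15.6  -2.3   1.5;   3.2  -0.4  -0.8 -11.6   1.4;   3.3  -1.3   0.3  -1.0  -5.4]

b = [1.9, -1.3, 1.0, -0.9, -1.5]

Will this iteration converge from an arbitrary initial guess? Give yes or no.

yes

Let D = diag(-19.4, -18.4, -15.6, -11.6, -5.4); L, U the strict triangles.
GS T = -(D+L)⁻¹U: row 0 first, T[0,2] = -(1)/(-19.4) = +0.0515; later rows by forward substitution.
  T[0,:] = [+0.0000 +0.1289 +0.0515 +0.1186 +0.2010]
  T[1,:] = [+0.0000 +0.0245 -0.1532 +0.1149 +0.0926]
  T[2,:] = [+0.0000 -0.0271 -0.0171 -0.1689 +0.0559]
  T[3,:] = [+0.0000 +0.0366 +0.0207 +0.0404 +0.1691]
  T[4,:] = [+0.0000 +0.0646 +0.0636 +0.0279 +0.0724]
|roots of det(T-λI)|: 0.2008, 0.1377, 0.0909, 0.0909, 0.0000.
ρ(T) = max|λ| = 0.2008; 0.2008 < 1 ⇒ converges.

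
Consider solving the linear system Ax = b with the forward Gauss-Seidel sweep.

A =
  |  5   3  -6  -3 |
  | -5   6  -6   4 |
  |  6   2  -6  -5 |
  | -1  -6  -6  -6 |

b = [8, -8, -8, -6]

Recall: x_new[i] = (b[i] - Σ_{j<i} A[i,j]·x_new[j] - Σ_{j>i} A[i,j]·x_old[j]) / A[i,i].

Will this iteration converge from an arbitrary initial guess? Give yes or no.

Write A = D+L+U with D = diag(5, 6, -6, -6).
T_GS = -(D+L)⁻¹U: row 0 first, T[0,1] = -(3)/(5) = -0.6000; later rows by forward substitution.
  T[0,:] = [+0.0000, -0.6000, +1.2000, +0.6000]
  T[1,:] = [+0.0000, -0.5000, +2.0000, -0.1667]
  T[2,:] = [+0.0000, -0.7667, +1.8667, -0.2889]
  T[3,:] = [+0.0000, +1.3667, -4.0667, +0.3556]
|roots of det(T-λI)|: 1.6032, 0.2952, 0.1761, 0.0000.
ρ = 1.6032; 1.6032 > 1 ⇒ diverges.

no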